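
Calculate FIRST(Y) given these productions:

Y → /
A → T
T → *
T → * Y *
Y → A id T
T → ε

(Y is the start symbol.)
To compute FIRST(Y), examine every production with Y on the left-hand side, reading each right-hand side left to right until a non-nullable symbol is reached.

FIRST sets of the other non-terminals involved (by the same procedure, iterated to a fixed point):
  FIRST(A) = { '*', ε }

From Y → /:
  - '/' is a terminal: add '/' and stop
From Y → A id T:
  - A is a non-terminal: add FIRST(A) \ {ε} = { '*' }
    A is nullable, so continue to the next symbol
  - id is a terminal: add 'id' and stop

Collecting: FIRST(Y) = { '*', '/', 'id' }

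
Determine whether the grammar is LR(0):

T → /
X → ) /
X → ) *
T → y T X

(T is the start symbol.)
Yes, the grammar is LR(0)

A grammar is LR(0) if no state in the canonical LR(0) collection has:
  - both a shift item (dot before a terminal) and a complete item (shift-reduce conflict), or
  - two or more complete items (reduce-reduce conflict; the accept item [T' → T .] counts as a complete item here).

Augment with T' → T and build the canonical LR(0) collection (I0 = CLOSURE({[T' → . T]}), then GOTO on every symbol after a dot until no new states appear). It has 9 states:
  I0: { [T → . /], [T → . y T X], [T' → . T] }  — shift
  I1: { [T → / .] }  — reduce
  I2: { [T' → T .] }  — accept
  I3: { [T → . /], [T → . y T X], [T → y . T X] }  — shift
  I4: { [T → y T . X], [X → . ) *], [X → . ) /] }  — shift
  I5: { [X → ) . *], [X → ) . /] }  — shift
  I6: { [T → y T X .] }  — reduce
  I7: { [X → ) * .] }  — reduce
  I8: { [X → ) / .] }  — reduce

Every state is either a pure shift/goto state or contains exactly one complete item and nothing to shift — no conflicts. The grammar is LR(0).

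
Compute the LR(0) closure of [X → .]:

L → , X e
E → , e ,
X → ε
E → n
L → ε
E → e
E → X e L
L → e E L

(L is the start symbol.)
{ [X → .] }

Start with: [X → .]
The dot is at the end, so nothing is added.

CLOSURE = { [X → .] }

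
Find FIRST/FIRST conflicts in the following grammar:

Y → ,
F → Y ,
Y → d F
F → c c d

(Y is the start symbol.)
A FIRST/FIRST conflict occurs when two productions N → α and N → β for the same non-terminal have FIRST(α) ∩ FIRST(β) ≠ ∅ (with ε ∈ FIRST of a nullable right-hand side, so two nullable alternatives also conflict).

FIRST sets of the non-terminals at (or reachable through a nullable prefix from) the front of some alternative:
  FIRST(Y) = { ',', 'd' }

Productions for Y:
  Y → ,: FIRST = { ',' }
  Y → d F: FIRST = { 'd' }
Productions for F:
  F → Y ,: FIRST = { ',', 'd' }
  F → c c d: FIRST = { 'c' }

All alternatives of each non-terminal have pairwise disjoint FIRST sets.

Answer: No FIRST/FIRST conflicts.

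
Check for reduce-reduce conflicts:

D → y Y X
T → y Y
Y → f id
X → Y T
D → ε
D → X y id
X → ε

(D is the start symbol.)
Yes — I0: [D → .] vs [X → .]

A reduce-reduce conflict occurs when an LR(0) state has two complete items [A → α .] and [B → β .] — both call for a reduction, and with no lookahead the parser cannot choose between them.

Augment with D' → D and build the canonical LR(0) collection (I0 = CLOSURE({[D' → . D]}), then GOTO on every symbol after a dot until no new states appear). It has 14 states:
  I0: { [D → . X y id], [D → . y Y X], [D → .], [D' → . D], [X → . Y T], [X → .], [Y → . f id] }  — shift, 2 reduces
  I1: { [D' → D .] }  — accept
  I2: { [D → X . y id] }  — shift
  I3: { [T → . y Y], [X → Y . T] }  — shift
  I4: { [Y → f . id] }  — shift
  I5: { [D → y . Y X], [Y → . f id] }  — shift
  I6: { [D → y Y . X], [X → . Y T], [X → .], [Y → . f id] }  — shift, reduce
  I7: { [D → y Y X .] }  — reduce
  I8: { [Y → f id .] }  — reduce
  I9: { [X → Y T .] }  — reduce
  I10: { [T → y . Y], [Y → . f id] }  — shift
  I11: { [T → y Y .] }  — reduce
  I12: { [D → X y . id] }  — shift
  I13: { [D → X y id .] }  — reduce

I0 contains complete items [D → .], [X → .] — reduce-reduce conflict.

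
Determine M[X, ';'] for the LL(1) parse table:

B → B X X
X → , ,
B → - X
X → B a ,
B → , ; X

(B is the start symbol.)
To find M[X, ';'], we find productions for X where ';' is in the predict set (PREDICT(N → α) = (FIRST(α) \ {ε}) ∪ (FOLLOW(N) if α ⇒* ε)).

Relevant sets:
  FIRST(B) = { ',', '-' }

X → , ,: PREDICT = { ',' }
X → B a ,: PREDICT = { ',', '-' }

M[X, ';'] is empty (no production applies)

Answer: Empty (error entry)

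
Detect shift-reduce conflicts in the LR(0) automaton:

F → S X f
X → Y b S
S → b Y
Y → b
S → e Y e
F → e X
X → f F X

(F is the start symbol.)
A shift-reduce conflict occurs when an LR(0) state has both:
  - a complete (reduce) item [A → α .] (dot at the end), and
  - a shift item [B → β . c γ] (dot before a terminal).

Augment with F' → F and build the canonical LR(0) collection (I0 = CLOSURE({[F' → . F]}), then GOTO on every symbol after a dot until no new states appear). It has 20 states:
  I0: { [F → . S X f], [F → . e X], [F' → . F], [S → . b Y], [S → . e Y e] }  — shift
  I1: { [F' → F .] }  — accept
  I2: { [F → S . X f], [X → . Y b S], [X → . f F X], [Y → . b] }  — shift
  I3: { [S → b . Y], [Y → . b] }  — shift
  I4: { [F → e . X], [S → e . Y e], [X → . Y b S], [X → . f F X], [Y → . b] }  — shift
  I5: { [F → e X .] }  — reduce
  I6: { [S → e Y . e], [X → Y . b S] }  — shift
  I7: { [Y → b .] }  — reduce
  I8: { [F → . S X f], [F → . e X], [S → . b Y], [S → . e Y e], [X → f . F X] }  — shift
  I9: { [X → . Y b S], [X → . f F X], [X → f F . X], [Y → . b] }  — shift
  I10: { [X → f F X .] }  — reduce
  I11: { [X → Y . b S] }  — shift
  I12: { [S → . b Y], [S → . e Y e], [X → Y b . S] }  — shift
  I13: { [X → Y b S .] }  — reduce
  I14: { [S → e . Y e], [Y → . b] }  — shift
  I15: { [S → e Y . e] }  — shift
  I16: { [S → e Y e .] }  — reduce
  I17: { [S → b Y .] }  — reduce
  I18: { [F → S X . f] }  — shift
  I19: { [F → S X f .] }  — reduce

No state contains both a complete item and a shift item.

Answer: No shift-reduce conflicts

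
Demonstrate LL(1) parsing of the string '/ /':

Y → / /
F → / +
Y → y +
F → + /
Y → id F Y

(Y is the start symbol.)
LL(1) parsing maintains a stack (initially the start symbol over $) and the input. At each step: if the stack top is a terminal, match it against the current input token; if it is a non-terminal N, replace it with the RHS of M[N, lookahead] (the unique production whose predict set contains the lookahead).

Stack is shown with the top on the left.

Stack  Input  Action
--------------------
Y $    / / $  output Y → / /
/ / $  / / $  match '/'
/ $    / $    match '/'
$      $      accept

The string is accepted.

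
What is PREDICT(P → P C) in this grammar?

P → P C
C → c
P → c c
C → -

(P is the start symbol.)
PREDICT(P → P C) = (FIRST(RHS) \ {ε}) ∪ (FOLLOW(P) if ε ∈ FIRST(RHS), i.e. RHS ⇒* ε)
FIRST(P) = { 'c' }
FIRST(P C) = { 'c' }
ε ∉ FIRST(P C), so FOLLOW(P) is not added.
PREDICT(P → P C) = { 'c' }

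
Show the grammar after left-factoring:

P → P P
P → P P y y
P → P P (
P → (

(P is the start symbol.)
P → P P P'
P' → ε
P' → y y
P' → (
P → (

Left-factoring transforms A → αβ₁ | αβ₂ into A → αA' and A' → β₁ | β₂
(α is the longest common prefix among the alternatives). Repeat until
no nonterminal has two alternatives with a common prefix.

Round 1: P has alternatives sharing prefix 'P P'. Introduce P': P → P P P'
  Add: P' → ε
  Add: P' → y y
  Add: P' → (

No remaining common prefixes — done.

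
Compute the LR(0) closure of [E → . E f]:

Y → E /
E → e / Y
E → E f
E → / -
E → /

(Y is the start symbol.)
To compute CLOSURE, for each item [A → α.Bβ] where B is a non-terminal, add [B → .γ] for all productions B → γ; repeat for the newly added items until nothing changes.

Start with: [E → . E f]
  [E → . E f] has the dot before E: add [E → . e / Y], [E → . / -], [E → . /]
No further items can be added.

CLOSURE = { [E → . / -], [E → . /], [E → . E f], [E → . e / Y] }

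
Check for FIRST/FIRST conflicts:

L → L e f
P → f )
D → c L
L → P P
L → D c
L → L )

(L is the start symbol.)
Yes. L → L e f / L → P P on { 'f' }; L → L e f / L → D c on { 'c' }; L → L e f / L → L ')' on { 'c', 'f' }; L → P P / L → L ')' on { 'f' }; L → D c / L → L ')' on { 'c' }

FIRST sets of the non-terminals at (or reachable through a nullable prefix from) the front of some alternative:
  FIRST(L) = { 'c', 'f' }
  FIRST(P) = { 'f' }
  FIRST(D) = { 'c' }

Productions for L:
  L → L e f: FIRST = { 'c', 'f' }
  L → P P: FIRST = { 'f' }
  L → D c: FIRST = { 'c' }
  L → L ): FIRST = { 'c', 'f' }
P, D have only one production, so no FIRST/FIRST conflict is possible there.

Conflict for L: L → L e f and L → P P
  Overlap: { 'f' }
Conflict for L: L → L e f and L → D c
  Overlap: { 'c' }
Conflict for L: L → L e f and L → L )
  Overlap: { 'c', 'f' }
Conflict for L: L → P P and L → L )
  Overlap: { 'f' }
Conflict for L: L → D c and L → L )
  Overlap: { 'c' }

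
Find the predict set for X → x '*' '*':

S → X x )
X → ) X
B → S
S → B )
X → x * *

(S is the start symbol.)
PREDICT(X → x '*' '*') = (FIRST(RHS) \ {ε}) ∪ (FOLLOW(X) if ε ∈ FIRST(RHS), i.e. RHS ⇒* ε)
FIRST(x '*' '*') = { 'x' }
ε ∉ FIRST(x '*' '*'), so FOLLOW(X) is not added.
PREDICT(X → x '*' '*') = { 'x' }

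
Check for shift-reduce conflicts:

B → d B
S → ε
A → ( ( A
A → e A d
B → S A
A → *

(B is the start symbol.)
Yes — I0: [S → .] vs [B → . d B]; I3: [S → .] vs [B → . d B]

A shift-reduce conflict occurs when an LR(0) state has both:
  - a complete (reduce) item [A → α .] (dot at the end), and
  - a shift item [B → β . c γ] (dot before a terminal).

Augment with B' → B and build the canonical LR(0) collection (I0 = CLOSURE({[B' → . B]}), then GOTO on every symbol after a dot until no new states appear). It has 13 states:
  I0: { [B → . S A], [B → . d B], [B' → . B], [S → .] }  — shift, reduce
  I1: { [B' → B .] }  — accept
  I2: { [A → . ( ( A], [A → . *], [A → . e A d], [B → S . A] }  — shift
  I3: { [B → . S A], [B → . d B], [B → d . B], [S → .] }  — shift, reduce
  I4: { [B → d B .] }  — reduce
  I5: { [A → ( . ( A] }  — shift
  I6: { [A → * .] }  — reduce
  I7: { [B → S A .] }  — reduce
  I8: { [A → . ( ( A], [A → . *], [A → . e A d], [A → e . A d] }  — shift
  I9: { [A → e A . d] }  — shift
  I10: { [A → e A d .] }  — reduce
  I11: { [A → ( ( . A], [A → . ( ( A], [A → . *], [A → . e A d] }  — shift
  I12: { [A → ( ( A .] }  — reduce

I0 contains reduce item [S → .] and shift item [B → . d B] — shift-reduce conflict.
I3 contains reduce item [S → .] and shift item [B → . d B] — shift-reduce conflict.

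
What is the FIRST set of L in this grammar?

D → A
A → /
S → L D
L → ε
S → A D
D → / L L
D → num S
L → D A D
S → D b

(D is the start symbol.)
To compute FIRST(L), examine every production with L on the left-hand side, reading each right-hand side left to right until a non-nullable symbol is reached.

FIRST sets of the other non-terminals involved (by the same procedure, iterated to a fixed point):
  FIRST(D) = { '/', 'num' }

From L → ε:
  - ε-production, so ε ∈ FIRST(L)
From L → D A D:
  - D is a non-terminal: add FIRST(D) \ {ε} = { '/', 'num' }
    D is not nullable, so stop

Collecting: FIRST(L) = { '/', 'num', ε }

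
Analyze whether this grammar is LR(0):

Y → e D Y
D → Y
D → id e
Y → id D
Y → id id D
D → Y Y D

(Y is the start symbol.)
Augment with Y' → Y and build the canonical LR(0) collection (I0 = CLOSURE({[Y' → . Y]}), then GOTO on every symbol after a dot until no new states appear). It has 14 states:
  I0: { [Y → . e D Y], [Y → . id D], [Y → . id id D], [Y' → . Y] }  — shift
  I1: { [Y' → Y .] }  — accept
  I2: { [D → . Y Y D], [D → . Y], [D → . id e], [Y → . e D Y], [Y → . id D], [Y → . id id D], [Y → e . D Y] }  — shift
  I3: { [D → . Y Y D], [D → . Y], [D → . id e], [Y → . e D Y], [Y → . id D], [Y → . id id D], [Y → id . D], [Y → id . id D] }  — shift
  I4: { [Y → id D .] }  — reduce
  I5: { [D → Y . Y D], [D → Y .], [Y → . e D Y], [Y → . id D], [Y → . id id D] }  — shift, reduce
  I6: { [D → . Y Y D], [D → . Y], [D → . id e], [D → id . e], [Y → . e D Y], [Y → . id D], [Y → . id id D], [Y → id . D], [Y → id . id D], [Y → id id . D] }  — shift
  I7: { [Y → id D .], [Y → id id D .] }  — 2 reduces
  I8: { [D → . Y Y D], [D → . Y], [D → . id e], [D → id e .], [Y → . e D Y], [Y → . id D], [Y → . id id D], [Y → e . D Y] }  — shift, reduce
  I9: { [Y → . e D Y], [Y → . id D], [Y → . id id D], [Y → e D . Y] }  — shift
  I10: { [D → . Y Y D], [D → . Y], [D → . id e], [D → id . e], [Y → . e D Y], [Y → . id D], [Y → . id id D], [Y → id . D], [Y → id . id D] }  — shift
  I11: { [Y → e D Y .] }  — reduce
  I12: { [D → . Y Y D], [D → . Y], [D → . id e], [D → Y Y . D], [Y → . e D Y], [Y → . id D], [Y → . id id D] }  — shift
  I13: { [D → Y Y D .] }  — reduce

Conflict in state I5:
  Shift-reduce conflict between [D → Y .] and [Y → . e D Y]
So the grammar is NOT LR(0).

Answer: No. Shift-reduce conflict between [D → Y .] and [Y → . e D Y]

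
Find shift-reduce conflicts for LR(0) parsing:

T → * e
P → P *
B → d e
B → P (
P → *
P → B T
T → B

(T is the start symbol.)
A shift-reduce conflict occurs when an LR(0) state has both:
  - a complete (reduce) item [A → α .] (dot at the end), and
  - a shift item [B → β . c γ] (dot before a terminal).

Augment with T' → T and build the canonical LR(0) collection (I0 = CLOSURE({[T' → . T]}), then GOTO on every symbol after a dot until no new states appear). It has 11 states:
  I0: { [B → . P (], [B → . d e], [P → . *], [P → . B T], [P → . P *], [T → . * e], [T → . B], [T' → . T] }  — shift
  I1: { [P → * .], [T → * . e] }  — shift, reduce
  I2: { [B → . P (], [B → . d e], [P → . *], [P → . B T], [P → . P *], [P → B . T], [T → . * e], [T → . B], [T → B .] }  — shift, reduce
  I3: { [B → P . (], [P → P . *] }  — shift
  I4: { [T' → T .] }  — accept
  I5: { [B → d . e] }  — shift
  I6: { [B → d e .] }  — reduce
  I7: { [B → P ( .] }  — reduce
  I8: { [P → P * .] }  — reduce
  I9: { [P → B T .] }  — reduce
  I10: { [T → * e .] }  — reduce

I1 contains reduce item [P → * .] and shift item [T → * . e] — shift-reduce conflict.
I2 contains reduce item [T → B .] and shift items [B → . d e], [P → . *], [T → . * e] — shift-reduce conflict.

Answer: Yes — I1: [P → * .] vs [T → * . e]; I2: [T → B .] vs [B → . d e]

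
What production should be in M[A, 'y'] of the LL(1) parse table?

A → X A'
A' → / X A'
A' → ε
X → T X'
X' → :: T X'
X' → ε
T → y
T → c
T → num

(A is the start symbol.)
To find M[A, 'y'], we find productions for A where 'y' is in the predict set (PREDICT(N → α) = (FIRST(α) \ {ε}) ∪ (FOLLOW(N) if α ⇒* ε)).

Relevant sets:
  FIRST(X) = { 'c', 'num', 'y' }

A → X A': PREDICT = { 'c', 'num', 'y' }
  'y' is in predict set, so this production goes in M[A, 'y']

M[A, 'y'] = A → X A'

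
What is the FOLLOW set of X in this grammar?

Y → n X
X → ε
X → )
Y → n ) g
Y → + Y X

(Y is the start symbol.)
{ $, ')' }

To compute FOLLOW(X), find every occurrence of X on a right-hand side N → α X β: add FIRST(β) \ {ε}, and if β is empty or nullable also add FOLLOW(N). Iterate to a fixed point.

In Y → n X: X is at the end, add FOLLOW(Y)
In Y → + Y X: X is at the end, add FOLLOW(Y)

The FOLLOW sets referred to above (computed the same way, to a fixed point):
  FOLLOW(Y) = { $, ')' }

Taking the union: FOLLOW(X) = { $, ')' }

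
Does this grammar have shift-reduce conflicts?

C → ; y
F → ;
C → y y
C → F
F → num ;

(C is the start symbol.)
Yes — I1: [F → ; .] vs [C → ; . y]

A shift-reduce conflict occurs when an LR(0) state has both:
  - a complete (reduce) item [A → α .] (dot at the end), and
  - a shift item [B → β . c γ] (dot before a terminal).

Augment with C' → C and build the canonical LR(0) collection (I0 = CLOSURE({[C' → . C]}), then GOTO on every symbol after a dot until no new states appear). It has 9 states:
  I0: { [C → . ; y], [C → . F], [C → . y y], [C' → . C], [F → . ;], [F → . num ;] }  — shift
  I1: { [C → ; . y], [F → ; .] }  — shift, reduce
  I2: { [C' → C .] }  — accept
  I3: { [C → F .] }  — reduce
  I4: { [F → num . ;] }  — shift
  I5: { [C → y . y] }  — shift
  I6: { [C → y y .] }  — reduce
  I7: { [F → num ; .] }  — reduce
  I8: { [C → ; y .] }  — reduce

I1 contains reduce item [F → ; .] and shift item [C → ; . y] — shift-reduce conflict.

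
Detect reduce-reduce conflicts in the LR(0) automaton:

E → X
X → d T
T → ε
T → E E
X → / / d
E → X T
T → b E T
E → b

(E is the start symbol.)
Yes — I3: [E → X .] vs [T → .]

A reduce-reduce conflict occurs when an LR(0) state has two complete items [A → α .] and [B → β .] — both call for a reduction, and with no lookahead the parser cannot choose between them.

Augment with E' → E and build the canonical LR(0) collection (I0 = CLOSURE({[E' → . E]}), then GOTO on every symbol after a dot until no new states appear). It has 15 states:
  I0: { [E → . X T], [E → . X], [E → . b], [E' → . E], [X → . / / d], [X → . d T] }  — shift
  I1: { [X → / . / d] }  — shift
  I2: { [E' → E .] }  — accept
  I3: { [E → . X T], [E → . X], [E → . b], [E → X . T], [E → X .], [T → . E E], [T → . b E T], [T → .], [X → . / / d], [X → . d T] }  — shift, 2 reduces
  I4: { [E → b .] }  — reduce
  I5: { [E → . X T], [E → . X], [E → . b], [T → . E E], [T → . b E T], [T → .], [X → . / / d], [X → . d T], [X → d . T] }  — shift, reduce
  I6: { [E → . X T], [E → . X], [E → . b], [T → E . E], [X → . / / d], [X → . d T] }  — shift
  I7: { [X → d T .] }  — reduce
  I8: { [E → . X T], [E → . X], [E → . b], [E → b .], [T → b . E T], [X → . / / d], [X → . d T] }  — shift, reduce
  I9: { [E → . X T], [E → . X], [E → . b], [T → . E E], [T → . b E T], [T → .], [T → b E . T], [X → . / / d], [X → . d T] }  — shift, reduce
  I10: { [T → b E T .] }  — reduce
  I11: { [T → E E .] }  — reduce
  I12: { [E → X T .] }  — reduce
  I13: { [X → / / . d] }  — shift
  I14: { [X → / / d .] }  — reduce

I3 contains complete items [E → X .], [T → .] — reduce-reduce conflict.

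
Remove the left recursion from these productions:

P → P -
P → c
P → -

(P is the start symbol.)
P → c P'
P → - P'
P' → - P'
P' → ε

P is directly left-recursive. The standard transformation for
  A → A α₁ | ... | A α_m | β₁ | ... | β_n
is
  A  → β₁ A' | ... | β_n A'
  A' → α₁ A' | ... | α_m A' | ε

P → c becomes P → c P'
P → - becomes P → - P'
P → P - becomes P' → - P'
Add P' → ε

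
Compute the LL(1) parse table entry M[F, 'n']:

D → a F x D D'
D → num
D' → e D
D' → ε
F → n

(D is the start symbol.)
F → n

To find M[F, 'n'], we find productions for F where 'n' is in the predict set (PREDICT(N → α) = (FIRST(α) \ {ε}) ∪ (FOLLOW(N) if α ⇒* ε)).

F → n: PREDICT = { 'n' }
  'n' is in predict set, so this production goes in M[F, 'n']

M[F, 'n'] = F → n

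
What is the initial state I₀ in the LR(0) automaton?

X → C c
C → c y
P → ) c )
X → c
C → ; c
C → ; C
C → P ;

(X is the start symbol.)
{ [C → . ; C], [C → . ; c], [C → . P ;], [C → . c y], [P → . ) c )], [X → . C c], [X → . c], [X' → . X] }

First, augment the grammar with X' → X
I₀ = CLOSURE({ [X' → . X] }):
  [X' → . X] has the dot before X: add [X → . C c], [X → . c]
  [X → . C c] has the dot before C: add [C → . c y], [C → . ; c], [C → . ; C], [C → . P ;]
  [C → . P ;] has the dot before P: add [P → . ) c )]
No further items can be added.

I₀ = { [C → . ; C], [C → . ; c], [C → . P ;], [C → . c y], [P → . ) c )], [X → . C c], [X → . c], [X' → . X] }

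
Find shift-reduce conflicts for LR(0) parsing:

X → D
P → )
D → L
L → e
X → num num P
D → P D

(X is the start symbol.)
No shift-reduce conflicts

A shift-reduce conflict occurs when an LR(0) state has both:
  - a complete (reduce) item [A → α .] (dot at the end), and
  - a shift item [B → β . c γ] (dot before a terminal).

Augment with X' → X and build the canonical LR(0) collection (I0 = CLOSURE({[X' → . X]}), then GOTO on every symbol after a dot until no new states appear). It has 11 states:
  I0: { [D → . L], [D → . P D], [L → . e], [P → . )], [X → . D], [X → . num num P], [X' → . X] }  — shift
  I1: { [P → ) .] }  — reduce
  I2: { [X → D .] }  — reduce
  I3: { [D → L .] }  — reduce
  I4: { [D → . L], [D → . P D], [D → P . D], [L → . e], [P → . )] }  — shift
  I5: { [X' → X .] }  — accept
  I6: { [L → e .] }  — reduce
  I7: { [X → num . num P] }  — shift
  I8: { [P → . )], [X → num num . P] }  — shift
  I9: { [X → num num P .] }  — reduce
  I10: { [D → P D .] }  — reduce

No state contains both a complete item and a shift item.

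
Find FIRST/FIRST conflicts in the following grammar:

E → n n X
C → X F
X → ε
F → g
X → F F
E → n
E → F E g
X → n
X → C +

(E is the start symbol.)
Yes. E → n n X / E → n on { 'n' }; X → F F / X → C '+' on { 'g' }; X → n / X → C '+' on { 'n' }

A FIRST/FIRST conflict occurs when two productions N → α and N → β for the same non-terminal have FIRST(α) ∩ FIRST(β) ≠ ∅ (with ε ∈ FIRST of a nullable right-hand side, so two nullable alternatives also conflict).

FIRST sets of the non-terminals at (or reachable through a nullable prefix from) the front of some alternative:
  FIRST(F) = { 'g' }
  FIRST(C) = { 'g', 'n' }

Productions for E:
  E → n n X: FIRST = { 'n' }
  E → n: FIRST = { 'n' }
  E → F E g: FIRST = { 'g' }
Productions for X:
  X → ε: FIRST = { ε }
  X → F F: FIRST = { 'g' }
  X → n: FIRST = { 'n' }
  X → C +: FIRST = { 'g', 'n' }
C, F have only one production, so no FIRST/FIRST conflict is possible there.

Conflict for E: E → n n X and E → n
  Overlap: { 'n' }
Conflict for X: X → F F and X → C +
  Overlap: { 'g' }
Conflict for X: X → n and X → C +
  Overlap: { 'n' }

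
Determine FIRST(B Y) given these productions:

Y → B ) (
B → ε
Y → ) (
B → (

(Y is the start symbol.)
{ '(', ')' }

FIRST sets of the non-terminals involved (from the grammar, by fixed-point iteration):
  FIRST(B) = { '(', ε }
  FIRST(Y) = { '(', ')' }

To compute FIRST(B Y), process the symbols left to right:
Symbol B is a non-terminal. Add FIRST(B) \ {ε} = { '(' }
B is nullable (ε ∈ FIRST(B)), continue to the next symbol.
Symbol Y is a non-terminal. Add FIRST(Y) \ {ε} = { '(', ')' }
Y is not nullable (ε ∉ FIRST(Y)), so stop here.
FIRST(B Y) = { '(', ')' }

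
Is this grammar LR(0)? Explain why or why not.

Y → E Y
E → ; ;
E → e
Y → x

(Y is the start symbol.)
Yes, the grammar is LR(0)

Augment with Y' → Y and build the canonical LR(0) collection (I0 = CLOSURE({[Y' → . Y]}), then GOTO on every symbol after a dot until no new states appear). It has 8 states:
  I0: { [E → . ; ;], [E → . e], [Y → . E Y], [Y → . x], [Y' → . Y] }  — shift
  I1: { [E → ; . ;] }  — shift
  I2: { [E → . ; ;], [E → . e], [Y → . E Y], [Y → . x], [Y → E . Y] }  — shift
  I3: { [Y' → Y .] }  — accept
  I4: { [E → e .] }  — reduce
  I5: { [Y → x .] }  — reduce
  I6: { [Y → E Y .] }  — reduce
  I7: { [E → ; ; .] }  — reduce

Every state is either a pure shift/goto state or contains exactly one complete item and nothing to shift — no conflicts. The grammar is LR(0).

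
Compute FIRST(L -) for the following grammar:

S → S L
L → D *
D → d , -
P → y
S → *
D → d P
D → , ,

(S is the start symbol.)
FIRST sets of the non-terminals involved (from the grammar, by fixed-point iteration):
  FIRST(L) = { ',', 'd' }

To compute FIRST(L -), process the symbols left to right:
Symbol L is a non-terminal. Add FIRST(L) \ {ε} = { ',', 'd' }
L is not nullable (ε ∉ FIRST(L)), so stop here.
FIRST(L -) = { ',', 'd' }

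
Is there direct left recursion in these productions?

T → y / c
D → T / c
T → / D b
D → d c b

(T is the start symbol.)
No direct left recursion

Direct left recursion occurs when N → N α for some non-terminal N (the right-hand side begins with the left-hand side itself).

T → y / c: starts with y
D → T / c: starts with T
T → / D b: starts with '/'
D → d c b: starts with d

No direct left recursion found.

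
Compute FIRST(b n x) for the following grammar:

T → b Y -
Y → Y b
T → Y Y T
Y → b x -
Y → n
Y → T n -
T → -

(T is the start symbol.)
To compute FIRST(b n x), process the symbols left to right:
Symbol b is a terminal. Add 'b' and stop.
FIRST(b n x) = { 'b' }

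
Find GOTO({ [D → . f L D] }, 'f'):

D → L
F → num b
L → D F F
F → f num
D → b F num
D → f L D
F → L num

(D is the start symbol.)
GOTO(I, 'f') = CLOSURE({ [A → αX.β] : [A → α.Xβ] ∈ I, X = 'f' })

Items with dot before 'f', with the dot advanced:
  [D → . f L D] → [D → f . L D]
Closure of the advanced items:
  [D → f . L D] has the dot before L: add [L → . D F F]
  [L → . D F F] has the dot before D: add [D → . L], [D → . b F num], [D → . f L D]

GOTO = { [D → . L], [D → . b F num], [D → . f L D], [D → f . L D], [L → . D F F] }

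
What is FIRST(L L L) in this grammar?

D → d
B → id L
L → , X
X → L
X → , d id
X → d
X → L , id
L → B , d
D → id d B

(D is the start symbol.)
FIRST sets of the non-terminals involved (from the grammar, by fixed-point iteration):
  FIRST(L) = { ',', 'id' }

To compute FIRST(L L L), process the symbols left to right:
Symbol L is a non-terminal. Add FIRST(L) \ {ε} = { ',', 'id' }
L is not nullable (ε ∉ FIRST(L)), so stop here.
FIRST(L L L) = { ',', 'id' }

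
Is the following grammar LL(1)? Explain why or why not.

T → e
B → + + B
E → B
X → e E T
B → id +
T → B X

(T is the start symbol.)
A grammar is LL(1) if for each non-terminal N with multiple productions, the predict sets of those productions are pairwise disjoint, where PREDICT(N → α) = (FIRST(α) \ {ε}) ∪ (FOLLOW(N) if α ⇒* ε).

Relevant sets:
  FIRST(B) = { '+', 'id' }

For T:
  PREDICT(T → e) = { 'e' }
  PREDICT(T → B X) = { '+', 'id' }
For B:
  PREDICT(B → '+' '+' B) = { '+' }
  PREDICT(B → id '+') = { 'id' }
E, X have a single production, so nothing to check there.

All predict sets are disjoint. The grammar IS LL(1).

Answer: Yes, the grammar is LL(1).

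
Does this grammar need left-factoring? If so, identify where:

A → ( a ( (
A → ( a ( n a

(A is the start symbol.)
Yes, A has productions with common prefix '( a ('

Left-factoring is needed when two productions for the same non-terminal
share a common prefix on the right-hand side.

Productions for A:
  A → ( a ( (
  A → ( a ( n a

Found common prefix '( a (' in productions for A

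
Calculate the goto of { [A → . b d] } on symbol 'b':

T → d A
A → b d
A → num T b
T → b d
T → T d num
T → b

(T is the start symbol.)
GOTO(I, 'b') = CLOSURE({ [A → αX.β] : [A → α.Xβ] ∈ I, X = 'b' })

Items with dot before 'b', with the dot advanced:
  [A → . b d] → [A → b . d]
Closure adds nothing (no advanced item has the dot before a non-terminal).

GOTO = { [A → b . d] }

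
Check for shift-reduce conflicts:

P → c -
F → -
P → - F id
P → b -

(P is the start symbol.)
No shift-reduce conflicts

A shift-reduce conflict occurs when an LR(0) state has both:
  - a complete (reduce) item [A → α .] (dot at the end), and
  - a shift item [B → β . c γ] (dot before a terminal).

Augment with P' → P and build the canonical LR(0) collection (I0 = CLOSURE({[P' → . P]}), then GOTO on every symbol after a dot until no new states appear). It has 10 states:
  I0: { [P → . - F id], [P → . b -], [P → . c -], [P' → . P] }  — shift
  I1: { [F → . -], [P → - . F id] }  — shift
  I2: { [P' → P .] }  — accept
  I3: { [P → b . -] }  — shift
  I4: { [P → c . -] }  — shift
  I5: { [P → c - .] }  — reduce
  I6: { [P → b - .] }  — reduce
  I7: { [F → - .] }  — reduce
  I8: { [P → - F . id] }  — shift
  I9: { [P → - F id .] }  — reduce

No state contains both a complete item and a shift item.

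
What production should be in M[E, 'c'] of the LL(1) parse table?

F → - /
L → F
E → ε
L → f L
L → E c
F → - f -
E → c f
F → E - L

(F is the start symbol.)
E → ε, E → c f

To find M[E, 'c'], we find productions for E where 'c' is in the predict set (PREDICT(N → α) = (FIRST(α) \ {ε}) ∪ (FOLLOW(N) if α ⇒* ε)).

Relevant sets:
  FOLLOW(E) = { '-', 'c' }

E → ε: PREDICT = { '-', 'c' }
  'c' is in predict set, so this production goes in M[E, 'c']
E → c f: PREDICT = { 'c' }
  'c' is in predict set, so this production goes in M[E, 'c']

M[E, 'c'] = E → ε, E → c f  (a multiply-defined cell — the grammar is not LL(1))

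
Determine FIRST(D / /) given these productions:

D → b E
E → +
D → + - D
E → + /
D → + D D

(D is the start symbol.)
{ '+', 'b' }

FIRST sets of the non-terminals involved (from the grammar, by fixed-point iteration):
  FIRST(D) = { '+', 'b' }

To compute FIRST(D / /), process the symbols left to right:
Symbol D is a non-terminal. Add FIRST(D) \ {ε} = { '+', 'b' }
D is not nullable (ε ∉ FIRST(D)), so stop here.
FIRST(D / /) = { '+', 'b' }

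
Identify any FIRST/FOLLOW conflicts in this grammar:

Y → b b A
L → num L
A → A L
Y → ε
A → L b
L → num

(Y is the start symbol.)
A FIRST/FOLLOW conflict occurs when a non-terminal N has a nullable alternative N → β (β ⇒* ε) and another alternative N → α with FIRST(α) ∩ FOLLOW(N) ≠ ∅: on such a lookahead the parser cannot decide between expanding α and letting N vanish via β.

Nullable non-terminals: Y.

Y: nullable alternative(s) Y → ε; FOLLOW(Y) = { $ }
  Y → b b A: FIRST \ {ε} = { 'b' } — disjoint from FOLLOW(Y)
  Y → ε: FIRST \ {ε} = { } — this is the only nullable alternative, skip

A, L have no nullable alternative, so no FIRST/FOLLOW check is needed there.

No FIRST/FOLLOW conflicts found.

Answer: No FIRST/FOLLOW conflicts.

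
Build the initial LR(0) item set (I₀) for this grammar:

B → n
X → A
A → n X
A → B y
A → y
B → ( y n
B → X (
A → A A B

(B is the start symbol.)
{ [A → . A A B], [A → . B y], [A → . n X], [A → . y], [B → . ( y n], [B → . X (], [B → . n], [B' → . B], [X → . A] }

First, augment the grammar with B' → B
I₀ = CLOSURE({ [B' → . B] }):
  [B' → . B] has the dot before B: add [B → . n], [B → . ( y n], [B → . X (]
  [B → . X (] has the dot before X: add [X → . A]
  [X → . A] has the dot before A: add [A → . n X], [A → . B y], [A → . y], [A → . A A B]
No further items can be added.

I₀ = { [A → . A A B], [A → . B y], [A → . n X], [A → . y], [B → . ( y n], [B → . X (], [B → . n], [B' → . B], [X → . A] }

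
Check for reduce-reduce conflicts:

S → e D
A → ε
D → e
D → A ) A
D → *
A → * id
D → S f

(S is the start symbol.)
A reduce-reduce conflict occurs when an LR(0) state has two complete items [A → α .] and [B → β .] — both call for a reduction, and with no lookahead the parser cannot choose between them.

Augment with S' → S and build the canonical LR(0) collection (I0 = CLOSURE({[S' → . S]}), then GOTO on every symbol after a dot until no new states appear). It has 13 states:
  I0: { [S → . e D], [S' → . S] }  — shift
  I1: { [S' → S .] }  — accept
  I2: { [A → . * id], [A → .], [D → . *], [D → . A ) A], [D → . S f], [D → . e], [S → . e D], [S → e . D] }  — shift, reduce
  I3: { [A → * . id], [D → * .] }  — shift, reduce
  I4: { [D → A . ) A] }  — shift
  I5: { [S → e D .] }  — reduce
  I6: { [D → S . f] }  — shift
  I7: { [A → . * id], [A → .], [D → . *], [D → . A ) A], [D → . S f], [D → . e], [D → e .], [S → . e D], [S → e . D] }  — shift, 2 reduces
  I8: { [D → S f .] }  — reduce
  I9: { [A → . * id], [A → .], [D → A ) . A] }  — shift, reduce
  I10: { [A → * . id] }  — shift
  I11: { [D → A ) A .] }  — reduce
  I12: { [A → * id .] }  — reduce

I7 contains complete items [A → .], [D → e .] — reduce-reduce conflict.

Answer: Yes — I7: [A → .] vs [D → e .]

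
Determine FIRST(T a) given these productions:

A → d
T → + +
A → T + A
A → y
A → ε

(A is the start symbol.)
FIRST sets of the non-terminals involved (from the grammar, by fixed-point iteration):
  FIRST(T) = { '+' }

To compute FIRST(T a), process the symbols left to right:
Symbol T is a non-terminal. Add FIRST(T) \ {ε} = { '+' }
T is not nullable (ε ∉ FIRST(T)), so stop here.
FIRST(T a) = { '+' }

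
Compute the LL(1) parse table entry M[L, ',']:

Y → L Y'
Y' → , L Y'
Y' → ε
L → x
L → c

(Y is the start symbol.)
To find M[L, ','], we find productions for L where ',' is in the predict set (PREDICT(N → α) = (FIRST(α) \ {ε}) ∪ (FOLLOW(N) if α ⇒* ε)).

L → x: PREDICT = { 'x' }
L → c: PREDICT = { 'c' }

M[L, ','] is empty (no production applies)

Answer: Empty (error entry)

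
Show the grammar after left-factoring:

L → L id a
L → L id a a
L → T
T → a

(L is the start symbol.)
Left-factoring transforms A → αβ₁ | αβ₂ into A → αA' and A' → β₁ | β₂
(α is the longest common prefix among the alternatives). Repeat until
no nonterminal has two alternatives with a common prefix.

Round 1: L has alternatives sharing prefix 'L id a'. Introduce L': L → L id a L'
  Add: L' → ε
  Add: L' → a

No remaining common prefixes — done.

Resulting grammar:
L → L id a L'
L' → ε
L' → a
L → T
T → a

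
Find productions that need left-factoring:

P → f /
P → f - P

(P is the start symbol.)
Left-factoring is needed when two productions for the same non-terminal
share a common prefix on the right-hand side.

Productions for P:
  P → f /
  P → f - P

Found common prefix 'f' in productions for P

Answer: Yes, P has productions with common prefix 'f'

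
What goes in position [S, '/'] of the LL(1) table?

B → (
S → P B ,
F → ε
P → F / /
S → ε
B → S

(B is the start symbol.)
To find M[S, '/'], we find productions for S where '/' is in the predict set (PREDICT(N → α) = (FIRST(α) \ {ε}) ∪ (FOLLOW(N) if α ⇒* ε)).

Relevant sets:
  FIRST(P) = { '/' }
  FOLLOW(S) = { $, ',' }

S → P B ,: PREDICT = { '/' }
  '/' is in predict set, so this production goes in M[S, '/']
S → ε: PREDICT = { $, ',' }

M[S, '/'] = S → P B ,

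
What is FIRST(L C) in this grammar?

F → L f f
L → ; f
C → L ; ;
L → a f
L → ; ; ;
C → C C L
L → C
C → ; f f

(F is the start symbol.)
FIRST sets of the non-terminals involved (from the grammar, by fixed-point iteration):
  FIRST(L) = { ';', 'a' }

To compute FIRST(L C), process the symbols left to right:
Symbol L is a non-terminal. Add FIRST(L) \ {ε} = { ';', 'a' }
L is not nullable (ε ∉ FIRST(L)), so stop here.
FIRST(L C) = { ';', 'a' }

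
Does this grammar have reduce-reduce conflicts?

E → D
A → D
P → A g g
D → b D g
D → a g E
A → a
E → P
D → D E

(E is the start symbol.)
Yes — I2: [A → D .] vs [E → D .]

A reduce-reduce conflict occurs when an LR(0) state has two complete items [A → α .] and [B → β .] — both call for a reduction, and with no lookahead the parser cannot choose between them.

Augment with E' → E and build the canonical LR(0) collection (I0 = CLOSURE({[E' → . E]}), then GOTO on every symbol after a dot until no new states appear). It has 15 states:
  I0: { [A → . D], [A → . a], [D → . D E], [D → . a g E], [D → . b D g], [E → . D], [E → . P], [E' → . E], [P → . A g g] }  — shift
  I1: { [P → A . g g] }  — shift
  I2: { [A → . D], [A → . a], [A → D .], [D → . D E], [D → . a g E], [D → . b D g], [D → D . E], [E → . D], [E → . P], [E → D .], [P → . A g g] }  — shift, 2 reduces
  I3: { [E' → E .] }  — accept
  I4: { [E → P .] }  — reduce
  I5: { [A → a .], [D → a . g E] }  — shift, reduce
  I6: { [D → . D E], [D → . a g E], [D → . b D g], [D → b . D g] }  — shift
  I7: { [A → . D], [A → . a], [D → . D E], [D → . a g E], [D → . b D g], [D → D . E], [D → b D . g], [E → . D], [E → . P], [P → . A g g] }  — shift
  I8: { [D → a . g E] }  — shift
  I9: { [A → . D], [A → . a], [D → . D E], [D → . a g E], [D → . b D g], [D → a g . E], [E → . D], [E → . P], [P → . A g g] }  — shift
  I10: { [D → a g E .] }  — reduce
  I11: { [D → D E .] }  — reduce
  I12: { [D → b D g .] }  — reduce
  I13: { [P → A g . g] }  — shift
  I14: { [P → A g g .] }  — reduce

I2 contains complete items [A → D .], [E → D .] — reduce-reduce conflict.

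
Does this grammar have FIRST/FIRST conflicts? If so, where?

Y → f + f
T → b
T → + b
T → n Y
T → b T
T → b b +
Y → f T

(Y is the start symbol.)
Productions for Y:
  Y → f + f: FIRST = { 'f' }
  Y → f T: FIRST = { 'f' }
Productions for T:
  T → b: FIRST = { 'b' }
  T → + b: FIRST = { '+' }
  T → n Y: FIRST = { 'n' }
  T → b T: FIRST = { 'b' }
  T → b b +: FIRST = { 'b' }

Conflict for Y: Y → f + f and Y → f T
  Overlap: { 'f' }
Conflict for T: T → b and T → b T
  Overlap: { 'b' }
Conflict for T: T → b and T → b b +
  Overlap: { 'b' }
Conflict for T: T → b T and T → b b +
  Overlap: { 'b' }

Answer: Yes. Y → f '+' f / Y → f T on { 'f' }; T → b / T → b T on { 'b' }; T → b / T → b b '+' on { 'b' }; T → b T / T → b b '+' on { 'b' }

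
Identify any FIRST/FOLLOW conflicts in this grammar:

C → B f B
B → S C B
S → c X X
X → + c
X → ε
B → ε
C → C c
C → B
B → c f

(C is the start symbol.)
Nullable non-terminals: B, C, X.
FIRST sets used below: FIRST(S) = { 'c' }, FIRST(B) = { 'c', ε }, FIRST(C) = { 'c', 'f', ε }

B: nullable alternative(s) B → ε; FOLLOW(B) = { $, 'c', 'f' }
  B → S C B: FIRST \ {ε} = { 'c' } — overlaps FOLLOW(B) on { 'c' }: CONFLICT
  B → ε: FIRST \ {ε} = { } — this is the only nullable alternative, skip
  B → c f: FIRST \ {ε} = { 'c' } — overlaps FOLLOW(B) on { 'c' }: CONFLICT

C: nullable alternative(s) C → B; FOLLOW(C) = { $, 'c', 'f' }
  C → B f B: FIRST \ {ε} = { 'c', 'f' } — overlaps FOLLOW(C) on { 'c', 'f' }: CONFLICT
  C → C c: FIRST \ {ε} = { 'c', 'f' } — overlaps FOLLOW(C) on { 'c', 'f' }: CONFLICT
  C → B: FIRST \ {ε} = { 'c' } — this is the only nullable alternative, skip

X: nullable alternative(s) X → ε; FOLLOW(X) = { $, '+', 'c', 'f' }
  X → + c: FIRST \ {ε} = { '+' } — overlaps FOLLOW(X) on { '+' }: CONFLICT
  X → ε: FIRST \ {ε} = { } — this is the only nullable alternative, skip

S has no nullable alternative, so no FIRST/FOLLOW check is needed there.

So the grammar has 5 FIRST/FOLLOW conflicts (marked CONFLICT above).

Answer: Yes. C → B f B with FOLLOW(C) on { 'c', 'f' }; C → C c with FOLLOW(C) on { 'c', 'f' }; B → S C B with FOLLOW(B) on { 'c' }; B → c f with FOLLOW(B) on { 'c' }; X → '+' c with FOLLOW(X) on { '+' }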